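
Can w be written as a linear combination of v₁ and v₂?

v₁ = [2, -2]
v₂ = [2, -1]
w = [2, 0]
Yes

Form the augmented matrix and row-reduce:
[v₁|v₂|w] = 
  [  2,   2,   2]
  [ -2,  -1,   0]
R2 → R2 + (1)·R1
REF = 
  [  2,   2,   2]
  [  0,   1,   2]

No row of the form [0 0 | nonzero], so the system is consistent. Back-substitution gives c₁ = -1, c₂ = 2: w = (-1)·v₁ + (2)·v₂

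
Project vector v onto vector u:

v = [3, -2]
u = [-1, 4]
proj_u(v) = [11/17, -44/17]

v·u = (3)(-1) + (-2)(4) = -11
u·u = (-1)² + (4)² = 17
proj_u(v) = (v·u / u·u) × u = (-11/17) × u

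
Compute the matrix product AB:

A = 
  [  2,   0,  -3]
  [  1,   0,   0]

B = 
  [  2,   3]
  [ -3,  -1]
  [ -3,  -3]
AB = 
  [ 13,  15]
  [  2,   3]

A is 2×3 and B is 3×2, so AB is 2×2. Each entry is (row of A)·(column of B):
AB[1,1] = (2)(2) + (0)(-3) + (-3)(-3) = 13
AB[1,2] = (2)(3) + (0)(-1) + (-3)(-3) = 15
AB[2,1] = (1)(2) + (0)(-3) + (0)(-3) = 2
AB[2,2] = (1)(3) + (0)(-1) + (0)(-3) = 3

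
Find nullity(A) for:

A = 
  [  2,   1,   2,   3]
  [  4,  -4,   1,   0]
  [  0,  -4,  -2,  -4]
nullity(A) = 2

Row reduce:
R2 → R2 - (2)·R1
R3 → R3 - (2/3)·R2
REF = 
  [  2,   1,   2,   3]
  [  0,  -6,  -3,  -6]
  [  0,   0,   0,   0]
Pivot columns: 1, 2 → 2 pivots.
rank(A) = 2, so nullity(A) = 4 - 2 = 2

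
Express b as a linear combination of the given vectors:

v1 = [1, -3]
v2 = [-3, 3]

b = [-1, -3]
c1 = 2, c2 = 1

b = 2·v1 + 1·v2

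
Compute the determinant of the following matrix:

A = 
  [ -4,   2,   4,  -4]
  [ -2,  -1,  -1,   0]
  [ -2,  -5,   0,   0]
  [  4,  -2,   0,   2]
16

Cofactor expansion along row 1: det(A) = a₁₁M₁₁ - a₁₂M₁₂ + a₁₃M₁₃ - a₁₄M₁₄

M₁₁ = det[[-1, -1, 0]; [-5, 0, 0]; [-2, 0, 2]]
  = (-1)·((0)(2) - (0)(0)) - (-1)·((-5)(2) - (0)(-2)) + (0)·((-5)(0) - (0)(-2))
  = (-1)(0) - (-1)(-10) + (0)(0)
  = -10
M₁₂ = det[[-2, -1, 0]; [-2, 0, 0]; [4, 0, 2]]
  = (-2)·((0)(2) - (0)(0)) - (-1)·((-2)(2) - (0)(4)) + (0)·((-2)(0) - (0)(4))
  = (-2)(0) - (-1)(-4) + (0)(0)
  = -4
M₁₃ = det[[-2, -1, 0]; [-2, -5, 0]; [4, -2, 2]]
  = (-2)·((-5)(2) - (0)(-2)) - (-1)·((-2)(2) - (0)(4)) + (0)·((-2)(-2) - (-5)(4))
  = (-2)(-10) - (-1)(-4) + (0)(24)
  = 16
M₁₄ = det[[-2, -1, -1]; [-2, -5, 0]; [4, -2, 0]]
  = (-2)·((-5)(0) - (0)(-2)) - (-1)·((-2)(0) - (0)(4)) + (-1)·((-2)(-2) - (-5)(4))
  = (-2)(0) - (-1)(0) + (-1)(24)
  = -24

det(A) = (-4)(-10) - (2)(-4) + (4)(16) - (-4)(-24) = 16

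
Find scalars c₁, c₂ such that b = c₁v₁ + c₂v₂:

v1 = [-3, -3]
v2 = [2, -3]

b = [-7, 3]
c1 = 1, c2 = -2

b = 1·v1 + -2·v2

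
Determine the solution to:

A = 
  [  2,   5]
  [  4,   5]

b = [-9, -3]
x = [3, -3]

Row reduce the augmented matrix [A|b]:
R2 → R2 - (2)·R1
REF = 
  [  2,   5,  -9]
  [  0,  -5,  15]

Back-substitution:
x₂ = 15 / (-5) = -3
x₁ = (-9 - (5)(-3)) / 2 = 3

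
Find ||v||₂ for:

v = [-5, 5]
7.071

||v||₂ = √((-5)² + (5)²) = √50 = 7.071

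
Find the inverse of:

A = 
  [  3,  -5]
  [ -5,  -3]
det(A) = (3)(-3) - (-5)(-5) = -34
For a 2×2 matrix, A⁻¹ = (1/det(A)) · [[d, -b], [-c, a]]
    = (-1/34) · [[-3, 5], [5, 3]]

A⁻¹ = 
  [ 3/34, -5/34]
  [-5/34, -3/34]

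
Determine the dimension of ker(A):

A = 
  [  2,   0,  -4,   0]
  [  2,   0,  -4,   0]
nullity(A) = 3

Row reduce:
R2 → R2 - (1)·R1
REF = 
  [  2,   0,  -4,   0]
  [  0,   0,   0,   0]
Pivot columns: 1 → 1 pivot.
rank(A) = 1, so nullity(A) = 4 - 1 = 3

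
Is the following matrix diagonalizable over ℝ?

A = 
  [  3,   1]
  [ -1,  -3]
Yes

tr(A) = 0, det(A) = -8
Characteristic polynomial: λ² - tr(A)λ + det(A) = λ² - 8
λ² - 8 = 0  ⇒  λ = (0 ± √((0)² - 4·(-8)))/2 = (0 ± √(32))/2
  = 2√2,  -2√2
Eigenvalues: 2√2, -2√2  (≈ 2.828, -2.828)
The two irrational eigenvalues are distinct (simple), so each has alg. mult. = geom. mult. = 1.
Sum of geometric multiplicities equals n, so A has n independent eigenvectors.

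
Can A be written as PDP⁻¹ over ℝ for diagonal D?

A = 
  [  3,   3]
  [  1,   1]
Yes

tr(A) = 4, det(A) = 0
Characteristic polynomial: λ² - tr(A)λ + det(A) = λ² - 4λ
λ² - 4λ = λ(λ - 4)
Eigenvalues: 4, 0
λ=0: alg. mult. = 1, geom. mult. = 2 - rank(A - (0)I) = 2 - 1 = 1
λ=4: alg. mult. = 1, geom. mult. = 2 - rank(A - (4)I) = 2 - 1 = 1
Sum of geometric multiplicities equals n, so A has n independent eigenvectors.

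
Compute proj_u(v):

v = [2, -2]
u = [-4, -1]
v·u = (2)(-4) + (-2)(-1) = -6
u·u = (-4)² + (-1)² = 17
proj_u(v) = (v·u / u·u) × u = (-6/17) × u

proj_u(v) = [24/17, 6/17]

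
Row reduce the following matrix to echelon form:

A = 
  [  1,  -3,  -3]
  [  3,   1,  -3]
Row operations:
R2 → R2 - (3)·R1

Resulting echelon form:
REF = 
  [  1,  -3,  -3]
  [  0,  10,   6]

Rank = 2 (number of non-zero pivot rows).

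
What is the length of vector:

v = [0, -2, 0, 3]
3.606

||v||₂ = √((0)² + (-2)² + (0)² + (3)²) = √13 = 3.606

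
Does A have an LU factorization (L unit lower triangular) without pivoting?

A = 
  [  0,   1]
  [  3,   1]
No.
A[1,1] = 0 but A[2,1] = 3 ≠ 0. Any LU with L unit lower triangular has (LU)[1,1] = U[1,1] and (LU)[2,1] = L[2,1]·U[1,1]; matching A forces U[1,1] = 0, which then forces (LU)[2,1] = 0 ≠ 3. A row swap (pivoting) is required.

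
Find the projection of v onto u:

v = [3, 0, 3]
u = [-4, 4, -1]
proj_u(v) = [20/11, -20/11, 5/11]

v·u = (3)(-4) + (0)(4) + (3)(-1) = -15
u·u = (-4)² + (4)² + (-1)² = 33
proj_u(v) = (v·u / u·u) × u = (-15/33) × u = (-5/11) × u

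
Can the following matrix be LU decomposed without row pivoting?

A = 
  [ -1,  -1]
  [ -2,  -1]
Yes.
A[1,1] = -1 ≠ 0, so Gaussian elimination proceeds without a row swap: multiplier ℓ₂₁ = (-2)/(-1) = 2, and U[2,2] = -1 - (2)(-1) = 1.
L = 
  [  1,   0]
  [  2,   1]
U = 
  [ -1,  -1]
  [  0,   1]
Check row 2 of LU: [(2)(-1), (2)(-1) + 1] = [-2, -1] = row 2 of A ✓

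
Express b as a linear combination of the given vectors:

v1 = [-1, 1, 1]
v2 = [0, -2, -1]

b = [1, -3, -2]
c1 = -1, c2 = 1

b = -1·v1 + 1·v2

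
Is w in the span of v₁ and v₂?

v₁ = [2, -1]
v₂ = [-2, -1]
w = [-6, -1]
Yes

Form the augmented matrix and row-reduce:
[v₁|v₂|w] = 
  [  2,  -2,  -6]
  [ -1,  -1,  -1]
R2 → R2 + (1/2)·R1
REF = 
  [  2,  -2,  -6]
  [  0,  -2,  -4]

No row of the form [0 0 | nonzero], so the system is consistent. Back-substitution gives c₁ = -1, c₂ = 2: w = (-1)·v₁ + (2)·v₂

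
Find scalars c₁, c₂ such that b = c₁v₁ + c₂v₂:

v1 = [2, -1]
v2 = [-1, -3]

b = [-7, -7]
c1 = -2, c2 = 3

b = -2·v1 + 3·v2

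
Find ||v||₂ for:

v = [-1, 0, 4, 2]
4.583

||v||₂ = √((-1)² + (0)² + (4)² + (2)²) = √21 = 4.583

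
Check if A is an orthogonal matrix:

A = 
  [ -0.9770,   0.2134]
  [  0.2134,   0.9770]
Yes

AᵀA = 
  [  1.0001,   0]
  [  0,   1.0001]
≈ I (equal to I up to the 4-dp rounding of the entries)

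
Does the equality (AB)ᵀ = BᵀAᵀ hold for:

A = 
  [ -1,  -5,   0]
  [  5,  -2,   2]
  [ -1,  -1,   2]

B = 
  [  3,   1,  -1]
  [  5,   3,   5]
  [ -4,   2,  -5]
Yes

(AB)ᵀ = 
  [-28,  -3, -16]
  [-16,   3,   0]
  [-24, -25, -14]

BᵀAᵀ = 
  [-28,  -3, -16]
  [-16,   3,   0]
  [-24, -25, -14]

Both sides are equal — this is the standard identity (AB)ᵀ = BᵀAᵀ, which holds for all A, B.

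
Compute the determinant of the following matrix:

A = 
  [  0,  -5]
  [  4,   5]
20

For a 2×2 matrix, det = ad - bc = (0)(5) - (-5)(4) = 20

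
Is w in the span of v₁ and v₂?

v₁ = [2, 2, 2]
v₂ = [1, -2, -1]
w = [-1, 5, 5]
No

Form the augmented matrix and row-reduce:
[v₁|v₂|w] = 
  [  2,   1,  -1]
  [  2,  -2,   5]
  [  2,  -1,   5]
R2 → R2 - (1)·R1
R3 → R3 - (1)·R1
R3 → R3 - (2/3)·R2
REF = 
  [  2,   1,  -1]
  [  0,  -3,   6]
  [  0,   0,   2]

Row 3 reads [0 0 | 2], i.e. 0 = 2, so the system is inconsistent and w ∉ span{v₁, v₂}.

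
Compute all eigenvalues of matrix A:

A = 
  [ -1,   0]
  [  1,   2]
λ = 2, -1

tr(A) = 1, det(A) = -2
Characteristic polynomial: λ² - tr(A)λ + det(A) = λ² - λ - 2
λ² - λ - 2 = (λ + 1)(λ - 2)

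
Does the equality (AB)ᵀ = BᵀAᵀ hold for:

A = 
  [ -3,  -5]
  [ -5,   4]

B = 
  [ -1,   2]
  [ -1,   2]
Yes

(AB)ᵀ = 
  [  8,   1]
  [-16,  -2]

BᵀAᵀ = 
  [  8,   1]
  [-16,  -2]

Both sides are equal — this is the standard identity (AB)ᵀ = BᵀAᵀ, which holds for all A, B.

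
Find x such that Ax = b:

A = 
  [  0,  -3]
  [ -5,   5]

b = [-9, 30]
Row reduce the augmented matrix [A|b]:
Swap R1 ↔ R2
REF = 
  [ -5,   5,  30]
  [  0,  -3,  -9]

Back-substitution:
x₂ = (-9) / (-3) = 3
x₁ = (30 - (5)(3)) / (-5) = -3

x = [-3, 3]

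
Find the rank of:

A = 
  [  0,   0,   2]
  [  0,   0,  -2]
Row reduce:
R2 → R2 + (1)·R1
REF = 
  [  0,   0,   2]
  [  0,   0,   0]
Pivot columns: 3 → 1 pivot.

rank(A) = 1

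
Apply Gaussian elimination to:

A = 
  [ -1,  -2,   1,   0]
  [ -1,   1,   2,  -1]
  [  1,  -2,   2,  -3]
Row operations:
R2 → R2 - (1)·R1
R3 → R3 + (1)·R1
R3 → R3 + (4/3)·R2

Resulting echelon form:
REF = 
  [   -1,    -2,     1,     0]
  [    0,     3,     1,    -1]
  [    0,     0,  13/3, -13/3]

Rank = 3 (number of non-zero pivot rows).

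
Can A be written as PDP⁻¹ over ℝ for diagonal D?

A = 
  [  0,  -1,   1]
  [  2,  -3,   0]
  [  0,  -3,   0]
No

Characteristic polynomial: det(λI - A) = λ³ + 3λ² + 2λ + 6
Testing integer divisors of the constant term: p(-3) = 0, so (λ + 3) is a factor:
p(λ) = (λ + 3)(λ² + 2)
λ² + 2 = 0  ⇒  λ = (0 ± √((0)² - 4·(2)))/2 = (0 ± √(-8))/2
  = i√2,  -i√2
Eigenvalues: -3, i√2, -i√2  (≈ -3, 0 + 1.414i, 0 - 1.414i)
Has complex eigenvalues (not diagonalizable over ℝ).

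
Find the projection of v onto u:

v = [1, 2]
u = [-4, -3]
v·u = (1)(-4) + (2)(-3) = -10
u·u = (-4)² + (-3)² = 25
proj_u(v) = (v·u / u·u) × u = (-10/25) × u = (-2/5) × u

proj_u(v) = [8/5, 6/5]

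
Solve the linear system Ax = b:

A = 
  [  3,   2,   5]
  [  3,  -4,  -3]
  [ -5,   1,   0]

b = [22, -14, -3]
x = [1, 2, 3]

Row reduce the augmented matrix [A|b]:
R2 → R2 - (1)·R1
R3 → R3 + (5/3)·R1
R3 → R3 + (13/18)·R2
REF = 
  [   3,    2,    5,   22]
  [   0,   -6,   -8,  -36]
  [   0,    0, 23/9, 23/3]

Back-substitution:
x₃ = (23/3) / (23/9) = 3
x₂ = (-36 - (-8)(3)) / (-6) = 2
x₁ = (22 - (2)(2) - (5)(3)) / 3 = 1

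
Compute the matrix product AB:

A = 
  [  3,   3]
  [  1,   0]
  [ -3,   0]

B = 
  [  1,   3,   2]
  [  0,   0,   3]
AB = 
  [  3,   9,  15]
  [  1,   3,   2]
  [ -3,  -9,  -6]

A is 3×2 and B is 2×3, so AB is 3×3. Each entry is (row of A)·(column of B):
AB[1,1] = (3)(1) + (3)(0) = 3
AB[1,2] = (3)(3) + (3)(0) = 9
AB[1,3] = (3)(2) + (3)(3) = 15
AB[2,1] = (1)(1) + (0)(0) = 1
AB[2,2] = (1)(3) + (0)(0) = 3
AB[2,3] = (1)(2) + (0)(3) = 2
AB[3,1] = (-3)(1) + (0)(0) = -3
AB[3,2] = (-3)(3) + (0)(0) = -9
AB[3,3] = (-3)(2) + (0)(3) = -6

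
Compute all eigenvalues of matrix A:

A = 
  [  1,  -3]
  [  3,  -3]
tr(A) = -2, det(A) = 6
Characteristic polynomial: λ² - tr(A)λ + det(A) = λ² + 2λ + 6
λ² + 2λ + 6 = 0  ⇒  λ = (-2 ± √((2)² - 4·(6)))/2 = (-2 ± √(-20))/2
  = -1 + i√5,  -1 - i√5

λ = -1 + i√5, -1 - i√5  (≈ -1 + 2.236i, -1 - 2.236i)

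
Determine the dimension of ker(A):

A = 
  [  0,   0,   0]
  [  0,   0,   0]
nullity(A) = 3

Row reduce:
(no row operations needed)
REF = 
  [  0,   0,   0]
  [  0,   0,   0]
Pivot columns: none → 0 pivots.
rank(A) = 0, so nullity(A) = 3 - 0 = 3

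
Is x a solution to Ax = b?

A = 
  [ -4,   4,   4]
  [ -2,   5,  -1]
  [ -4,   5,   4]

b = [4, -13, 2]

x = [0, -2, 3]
Yes

Ax = [4, -13, 2] = b ✓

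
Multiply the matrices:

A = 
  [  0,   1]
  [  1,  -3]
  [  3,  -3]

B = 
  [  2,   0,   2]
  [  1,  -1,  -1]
AB = 
  [  1,  -1,  -1]
  [ -1,   3,   5]
  [  3,   3,   9]

A is 3×2 and B is 2×3, so AB is 3×3. Each entry is (row of A)·(column of B):
AB[1,1] = (0)(2) + (1)(1) = 1
AB[1,2] = (0)(0) + (1)(-1) = -1
AB[1,3] = (0)(2) + (1)(-1) = -1
AB[2,1] = (1)(2) + (-3)(1) = -1
AB[2,2] = (1)(0) + (-3)(-1) = 3
AB[2,3] = (1)(2) + (-3)(-1) = 5
AB[3,1] = (3)(2) + (-3)(1) = 3
AB[3,2] = (3)(0) + (-3)(-1) = 3
AB[3,3] = (3)(2) + (-3)(-1) = 9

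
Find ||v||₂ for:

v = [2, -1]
2.236

||v||₂ = √((2)² + (-1)²) = √5 = 2.236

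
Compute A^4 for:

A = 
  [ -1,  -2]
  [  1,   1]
A^4 = 
  [  1,   0]
  [  0,   1]

A² = A·A:
A²[1,1] = (-1)(-1) + (-2)(1) = -1
A²[1,2] = (-1)(-2) + (-2)(1) = 0
A²[2,1] = (1)(-1) + (1)(1) = 0
A²[2,2] = (1)(-2) + (1)(1) = -1
A² = 
  [ -1,   0]
  [  0,  -1]

A^3 = A^2·A:
A^3[1,1] = (-1)(-1) + (0)(1) = 1
A^3[1,2] = (-1)(-2) + (0)(1) = 2
A^3[2,1] = (0)(-1) + (-1)(1) = -1
A^3[2,2] = (0)(-2) + (-1)(1) = -1
A^3 = 
  [  1,   2]
  [ -1,  -1]

A^4 = A^3·A:
A^4[1,1] = (1)(-1) + (2)(1) = 1
A^4[1,2] = (1)(-2) + (2)(1) = 0
A^4[2,1] = (-1)(-1) + (-1)(1) = 0
A^4[2,2] = (-1)(-2) + (-1)(1) = 1
A^4 = 
  [  1,   0]
  [  0,   1]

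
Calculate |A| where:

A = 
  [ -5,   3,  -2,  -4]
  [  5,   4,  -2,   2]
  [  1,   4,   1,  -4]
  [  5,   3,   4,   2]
-630

Cofactor expansion along row 1: det(A) = a₁₁M₁₁ - a₁₂M₁₂ + a₁₃M₁₃ - a₁₄M₁₄

M₁₁ = det[[4, -2, 2]; [4, 1, -4]; [3, 4, 2]]
  = (4)·((1)(2) - (-4)(4)) - (-2)·((4)(2) - (-4)(3)) + (2)·((4)(4) - (1)(3))
  = (4)(18) - (-2)(20) + (2)(13)
  = 138
M₁₂ = det[[5, -2, 2]; [1, 1, -4]; [5, 4, 2]]
  = (5)·((1)(2) - (-4)(4)) - (-2)·((1)(2) - (-4)(5)) + (2)·((1)(4) - (1)(5))
  = (5)(18) - (-2)(22) + (2)(-1)
  = 132
M₁₃ = det[[5, 4, 2]; [1, 4, -4]; [5, 3, 2]]
  = (5)·((4)(2) - (-4)(3)) - (4)·((1)(2) - (-4)(5)) + (2)·((1)(3) - (4)(5))
  = (5)(20) - (4)(22) + (2)(-17)
  = -22
M₁₄ = det[[5, 4, -2]; [1, 4, 1]; [5, 3, 4]]
  = (5)·((4)(4) - (1)(3)) - (4)·((1)(4) - (1)(5)) + (-2)·((1)(3) - (4)(5))
  = (5)(13) - (4)(-1) + (-2)(-17)
  = 103

det(A) = (-5)(138) - (3)(132) + (-2)(-22) - (-4)(103) = -630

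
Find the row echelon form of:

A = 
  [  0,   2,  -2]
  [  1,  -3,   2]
Row operations:
Swap R1 ↔ R2

Resulting echelon form:
REF = 
  [  1,  -3,   2]
  [  0,   2,  -2]

Rank = 2 (number of non-zero pivot rows).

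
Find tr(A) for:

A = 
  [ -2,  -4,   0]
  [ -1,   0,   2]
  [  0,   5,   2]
0

tr(A) = -2 + 0 + 2 = 0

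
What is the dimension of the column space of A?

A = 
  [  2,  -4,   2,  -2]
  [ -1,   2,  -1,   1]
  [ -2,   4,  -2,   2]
dim(Col(A)) = 1

Row reduce:
R2 → R2 + (1/2)·R1
R3 → R3 + (1)·R1
REF = 
  [  2,  -4,   2,  -2]
  [  0,   0,   0,   0]
  [  0,   0,   0,   0]
Pivot columns: 1 → 1 pivot.
dim(Col(A)) = number of pivot columns = 1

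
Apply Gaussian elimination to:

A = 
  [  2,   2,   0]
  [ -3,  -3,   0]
Row operations:
R2 → R2 + (3/2)·R1

Resulting echelon form:
REF = 
  [  2,   2,   0]
  [  0,   0,   0]

Rank = 1 (number of non-zero pivot rows).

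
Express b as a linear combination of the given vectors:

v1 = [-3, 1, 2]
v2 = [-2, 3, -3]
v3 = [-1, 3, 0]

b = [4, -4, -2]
c1 = -1, c2 = 0, c3 = -1

b = -1·v1 + 0·v2 + -1·v3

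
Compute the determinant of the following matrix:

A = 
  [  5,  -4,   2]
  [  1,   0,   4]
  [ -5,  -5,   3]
182

Cofactor expansion along row 1:
det(A) = (5)·((0)(3) - (4)(-5)) - (-4)·((1)(3) - (4)(-5)) + (2)·((1)(-5) - (0)(-5))
  = (5)(20) - (-4)(23) + (2)(-5)
  = 182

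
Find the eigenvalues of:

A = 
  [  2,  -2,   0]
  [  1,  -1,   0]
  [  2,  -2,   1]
λ = 0, 1, 1

Characteristic polynomial: det(λI - A) = λ³ - 2λ² + λ
The constant term is 0, so λ = 0 is a root: p(λ) = λ(λ² - 2λ + 1)
λ² - 2λ + 1 = (λ - 1)²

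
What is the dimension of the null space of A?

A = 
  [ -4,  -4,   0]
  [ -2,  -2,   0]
nullity(A) = 2

Row reduce:
R2 → R2 - (1/2)·R1
REF = 
  [ -4,  -4,   0]
  [  0,   0,   0]
Pivot columns: 1 → 1 pivot.
rank(A) = 1, so nullity(A) = 3 - 1 = 2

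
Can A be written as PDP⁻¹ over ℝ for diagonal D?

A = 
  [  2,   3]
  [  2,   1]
Yes

tr(A) = 3, det(A) = -4
Characteristic polynomial: λ² - tr(A)λ + det(A) = λ² - 3λ - 4
λ² - 3λ - 4 = (λ + 1)(λ - 4)
Eigenvalues: 4, -1
λ=-1: alg. mult. = 1, geom. mult. = 2 - rank(A - (-1)I) = 2 - 1 = 1
λ=4: alg. mult. = 1, geom. mult. = 2 - rank(A - (4)I) = 2 - 1 = 1
Sum of geometric multiplicities equals n, so A has n independent eigenvectors.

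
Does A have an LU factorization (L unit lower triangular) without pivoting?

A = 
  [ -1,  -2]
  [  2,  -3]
Yes.
A[1,1] = -1 ≠ 0, so Gaussian elimination proceeds without a row swap: multiplier ℓ₂₁ = (2)/(-1) = -2, and U[2,2] = -3 - (-2)(-2) = -7.
L = 
  [  1,   0]
  [ -2,   1]
U = 
  [ -1,  -2]
  [  0,  -7]
Check row 2 of LU: [(-2)(-1), (-2)(-2) + (-7)] = [2, -3] = row 2 of A ✓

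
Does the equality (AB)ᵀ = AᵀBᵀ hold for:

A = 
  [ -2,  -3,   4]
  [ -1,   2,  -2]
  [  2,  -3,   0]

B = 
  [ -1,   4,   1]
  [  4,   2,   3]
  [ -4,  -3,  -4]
No

(AB)ᵀ = 
  [-26,  17, -14]
  [-26,   6,   2]
  [-27,  13,  -7]

AᵀBᵀ = 
  [  0,  -4,   3]
  [  8, -17,  18]
  [-12,  12, -10]

The two matrices differ, so (AB)ᵀ ≠ AᵀBᵀ in general. The correct identity is (AB)ᵀ = BᵀAᵀ.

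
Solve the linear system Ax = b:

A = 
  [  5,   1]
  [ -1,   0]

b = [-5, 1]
Row reduce the augmented matrix [A|b]:
R2 → R2 + (1/5)·R1
REF = 
  [  5,   1,  -5]
  [  0, 1/5,   0]

Back-substitution:
x₂ = 0 / (1/5) = 0
x₁ = (-5 - (1)(0)) / 5 = -1

x = [-1, 0]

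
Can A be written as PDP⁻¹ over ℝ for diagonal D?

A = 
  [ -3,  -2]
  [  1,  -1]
No

tr(A) = -4, det(A) = 5
Characteristic polynomial: λ² - tr(A)λ + det(A) = λ² + 4λ + 5
λ² + 4λ + 5 = 0  ⇒  λ = (-4 ± √((4)² - 4·(5)))/2 = (-4 ± √(-4))/2
  = -2 + i,  -2 - i
Eigenvalues: -2 + i, -2 - i  (≈ -2 + 1i, -2 - 1i)
Has complex eigenvalues (not diagonalizable over ℝ).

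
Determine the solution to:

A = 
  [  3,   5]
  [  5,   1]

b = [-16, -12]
Row reduce the augmented matrix [A|b]:
R2 → R2 - (5/3)·R1
REF = 
  [    3,     5,   -16]
  [    0, -22/3,  44/3]

Back-substitution:
x₂ = (44/3) / (-22/3) = -2
x₁ = (-16 - (5)(-2)) / 3 = -2

x = [-2, -2]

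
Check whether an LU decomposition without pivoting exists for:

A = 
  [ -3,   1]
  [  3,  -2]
Yes.
A[1,1] = -3 ≠ 0, so Gaussian elimination proceeds without a row swap: multiplier ℓ₂₁ = (3)/(-3) = -1, and U[2,2] = -2 - (-1)(1) = -1.
L = 
  [  1,   0]
  [ -1,   1]
U = 
  [ -3,   1]
  [  0,  -1]
Check row 2 of LU: [(-1)(-3), (-1)(1) + (-1)] = [3, -2] = row 2 of A ✓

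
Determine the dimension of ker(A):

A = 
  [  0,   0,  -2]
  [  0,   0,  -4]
nullity(A) = 2

Row reduce:
R2 → R2 - (2)·R1
REF = 
  [  0,   0,  -2]
  [  0,   0,   0]
Pivot columns: 3 → 1 pivot.
rank(A) = 1, so nullity(A) = 3 - 1 = 2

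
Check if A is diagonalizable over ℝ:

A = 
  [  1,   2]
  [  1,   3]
Yes

tr(A) = 4, det(A) = 1
Characteristic polynomial: λ² - tr(A)λ + det(A) = λ² - 4λ + 1
λ² - 4λ + 1 = 0  ⇒  λ = (4 ± √((-4)² - 4·(1)))/2 = (4 ± √(12))/2
  = 2 + √3,  2 - √3
Eigenvalues: 2 + √3, 2 - √3  (≈ 3.732, 0.2679)
The two irrational eigenvalues are distinct (simple), so each has alg. mult. = geom. mult. = 1.
Sum of geometric multiplicities equals n, so A has n independent eigenvectors.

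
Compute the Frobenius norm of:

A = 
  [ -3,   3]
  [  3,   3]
||A||_F = 6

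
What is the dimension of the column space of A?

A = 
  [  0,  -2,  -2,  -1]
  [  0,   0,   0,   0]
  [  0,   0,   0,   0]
Row reduce:
(no row operations needed)
REF = 
  [  0,  -2,  -2,  -1]
  [  0,   0,   0,   0]
  [  0,   0,   0,   0]
Pivot columns: 2 → 1 pivot.
dim(Col(A)) = number of pivot columns = 1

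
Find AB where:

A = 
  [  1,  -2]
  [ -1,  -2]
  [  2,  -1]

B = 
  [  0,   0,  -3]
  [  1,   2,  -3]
A is 3×2 and B is 2×3, so AB is 3×3. Each entry is (row of A)·(column of B):
AB[1,1] = (1)(0) + (-2)(1) = -2
AB[1,2] = (1)(0) + (-2)(2) = -4
AB[1,3] = (1)(-3) + (-2)(-3) = 3
AB[2,1] = (-1)(0) + (-2)(1) = -2
AB[2,2] = (-1)(0) + (-2)(2) = -4
AB[2,3] = (-1)(-3) + (-2)(-3) = 9
AB[3,1] = (2)(0) + (-1)(1) = -1
AB[3,2] = (2)(0) + (-1)(2) = -2
AB[3,3] = (2)(-3) + (-1)(-3) = -3

AB = 
  [ -2,  -4,   3]
  [ -2,  -4,   9]
  [ -1,  -2,  -3]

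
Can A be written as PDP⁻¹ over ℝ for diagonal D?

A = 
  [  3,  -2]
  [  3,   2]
No

tr(A) = 5, det(A) = 12
Characteristic polynomial: λ² - tr(A)λ + det(A) = λ² - 5λ + 12
λ² - 5λ + 12 = 0  ⇒  λ = (5 ± √((-5)² - 4·(12)))/2 = (5 ± √(-23))/2
  = (5 + i√23)/2,  (5 - i√23)/2
Eigenvalues: (5 + i√23)/2, (5 - i√23)/2  (≈ 2.5 + 2.398i, 2.5 - 2.398i)
Has complex eigenvalues (not diagonalizable over ℝ).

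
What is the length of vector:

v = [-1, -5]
5.099

||v||₂ = √((-1)² + (-5)²) = √26 = 5.099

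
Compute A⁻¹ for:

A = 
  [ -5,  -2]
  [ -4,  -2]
det(A) = (-5)(-2) - (-2)(-4) = 2
For a 2×2 matrix, A⁻¹ = (1/det(A)) · [[d, -b], [-c, a]]
    = (1/2) · [[-2, 2], [4, -5]]

A⁻¹ = 
  [  -1,    1]
  [   2, -5/2]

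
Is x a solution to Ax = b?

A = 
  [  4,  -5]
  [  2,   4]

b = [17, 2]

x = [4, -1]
No

Ax = [21, 4] ≠ b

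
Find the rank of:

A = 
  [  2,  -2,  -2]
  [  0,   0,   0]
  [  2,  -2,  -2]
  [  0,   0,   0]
rank(A) = 1

Row reduce:
R3 → R3 - (1)·R1
REF = 
  [  2,  -2,  -2]
  [  0,   0,   0]
  [  0,   0,   0]
  [  0,   0,   0]
Pivot columns: 1 → 1 pivot.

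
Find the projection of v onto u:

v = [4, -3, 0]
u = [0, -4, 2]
proj_u(v) = [0, -12/5, 6/5]

v·u = (4)(0) + (-3)(-4) + (0)(2) = 12
u·u = (0)² + (-4)² + (2)² = 20
proj_u(v) = (v·u / u·u) × u = (12/20) × u = (3/5) × u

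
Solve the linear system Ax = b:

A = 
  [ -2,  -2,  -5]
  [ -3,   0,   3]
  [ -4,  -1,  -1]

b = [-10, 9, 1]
x = [-1, 1, 2]

Row reduce the augmented matrix [A|b]:
R2 → R2 - (3/2)·R1
R3 → R3 - (2)·R1
R3 → R3 - (1)·R2
REF = 
  [  -2,   -2,   -5,  -10]
  [   0,    3, 21/2,   24]
  [   0,    0, -3/2,   -3]

Back-substitution:
x₃ = (-3) / (-3/2) = 2
x₂ = (24 - (21/2)(2)) / 3 = 1
x₁ = (-10 - (-2)(1) - (-5)(2)) / (-2) = -1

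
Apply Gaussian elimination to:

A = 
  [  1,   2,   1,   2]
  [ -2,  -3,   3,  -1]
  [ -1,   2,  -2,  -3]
Row operations:
R2 → R2 + (2)·R1
R3 → R3 + (1)·R1
R3 → R3 - (4)·R2

Resulting echelon form:
REF = 
  [  1,   2,   1,   2]
  [  0,   1,   5,   3]
  [  0,   0, -21, -13]

Rank = 3 (number of non-zero pivot rows).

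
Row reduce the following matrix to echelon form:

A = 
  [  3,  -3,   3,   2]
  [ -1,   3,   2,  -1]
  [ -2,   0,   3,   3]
Row operations:
R2 → R2 + (1/3)·R1
R3 → R3 + (2/3)·R1
R3 → R3 + (1)·R2

Resulting echelon form:
REF = 
  [   3,   -3,    3,    2]
  [   0,    2,    3, -1/3]
  [   0,    0,    8,    4]

Rank = 3 (number of non-zero pivot rows).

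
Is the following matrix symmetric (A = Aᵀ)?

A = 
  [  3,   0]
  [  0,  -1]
Yes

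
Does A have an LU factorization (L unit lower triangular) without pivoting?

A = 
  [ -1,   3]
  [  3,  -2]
Yes.
A[1,1] = -1 ≠ 0, so Gaussian elimination proceeds without a row swap: multiplier ℓ₂₁ = (3)/(-1) = -3, and U[2,2] = -2 - (-3)(3) = 7.
L = 
  [  1,   0]
  [ -3,   1]
U = 
  [ -1,   3]
  [  0,   7]
Check row 2 of LU: [(-3)(-1), (-3)(3) + 7] = [3, -2] = row 2 of A ✓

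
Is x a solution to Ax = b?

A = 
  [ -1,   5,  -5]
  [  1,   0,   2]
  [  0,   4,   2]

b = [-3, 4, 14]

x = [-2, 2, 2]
No

Ax = [2, 2, 12] ≠ b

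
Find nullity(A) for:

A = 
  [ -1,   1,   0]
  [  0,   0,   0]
nullity(A) = 2

Row reduce:
(no row operations needed)
REF = 
  [ -1,   1,   0]
  [  0,   0,   0]
Pivot columns: 1 → 1 pivot.
rank(A) = 1, so nullity(A) = 3 - 1 = 2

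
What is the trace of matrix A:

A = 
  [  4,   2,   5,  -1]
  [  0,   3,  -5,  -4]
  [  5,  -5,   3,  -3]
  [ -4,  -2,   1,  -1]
9

tr(A) = 4 + 3 + 3 + -1 = 9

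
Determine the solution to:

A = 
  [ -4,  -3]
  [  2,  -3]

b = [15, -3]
Row reduce the augmented matrix [A|b]:
R2 → R2 + (1/2)·R1
REF = 
  [  -4,   -3,   15]
  [   0, -9/2,  9/2]

Back-substitution:
x₂ = (9/2) / (-9/2) = -1
x₁ = (15 - (-3)(-1)) / (-4) = -3

x = [-3, -1]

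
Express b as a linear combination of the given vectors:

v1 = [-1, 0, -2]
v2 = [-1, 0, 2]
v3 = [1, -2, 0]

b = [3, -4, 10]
c1 = -3, c2 = 2, c3 = 2

b = -3·v1 + 2·v2 + 2·v3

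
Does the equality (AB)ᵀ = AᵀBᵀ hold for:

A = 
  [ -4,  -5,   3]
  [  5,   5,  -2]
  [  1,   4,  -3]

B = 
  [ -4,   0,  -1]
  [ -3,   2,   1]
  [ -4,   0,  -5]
No

(AB)ᵀ = 
  [ 19, -27,  -4]
  [-10,  10,   8]
  [-16,  10,  18]

AᵀBᵀ = 
  [ 15,  23,  11]
  [ 16,  29,   0]
  [ -9, -16,   3]

The two matrices differ, so (AB)ᵀ ≠ AᵀBᵀ in general. The correct identity is (AB)ᵀ = BᵀAᵀ.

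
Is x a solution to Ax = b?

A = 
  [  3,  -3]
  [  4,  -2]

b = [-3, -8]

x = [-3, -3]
No

Ax = [0, -6] ≠ b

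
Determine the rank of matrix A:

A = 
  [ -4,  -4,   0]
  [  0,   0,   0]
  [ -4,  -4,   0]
Row reduce:
R3 → R3 - (1)·R1
REF = 
  [ -4,  -4,   0]
  [  0,   0,   0]
  [  0,   0,   0]
Pivot columns: 1 → 1 pivot.

rank(A) = 1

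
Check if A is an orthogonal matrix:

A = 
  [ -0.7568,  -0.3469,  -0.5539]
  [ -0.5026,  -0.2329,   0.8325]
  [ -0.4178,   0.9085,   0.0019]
Yes

AᵀA = 
  [  0.9999,   0,   0]
  [  0,   1,   0]
  [  0,   0,   0.9999]
≈ I (equal to I up to the 4-dp rounding of the entries)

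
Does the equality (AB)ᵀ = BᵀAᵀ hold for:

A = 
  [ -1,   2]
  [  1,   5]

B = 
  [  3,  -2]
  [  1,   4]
Yes

(AB)ᵀ = 
  [ -1,   8]
  [ 10,  18]

BᵀAᵀ = 
  [ -1,   8]
  [ 10,  18]

Both sides are equal — this is the standard identity (AB)ᵀ = BᵀAᵀ, which holds for all A, B.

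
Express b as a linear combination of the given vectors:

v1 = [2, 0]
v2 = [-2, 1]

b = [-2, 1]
c1 = 0, c2 = 1

b = 0·v1 + 1·v2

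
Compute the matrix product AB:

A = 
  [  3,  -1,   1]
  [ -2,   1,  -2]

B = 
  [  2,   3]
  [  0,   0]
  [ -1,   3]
A is 2×3 and B is 3×2, so AB is 2×2. Each entry is (row of A)·(column of B):
AB[1,1] = (3)(2) + (-1)(0) + (1)(-1) = 5
AB[1,2] = (3)(3) + (-1)(0) + (1)(3) = 12
AB[2,1] = (-2)(2) + (1)(0) + (-2)(-1) = -2
AB[2,2] = (-2)(3) + (1)(0) + (-2)(3) = -12

AB = 
  [  5,  12]
  [ -2, -12]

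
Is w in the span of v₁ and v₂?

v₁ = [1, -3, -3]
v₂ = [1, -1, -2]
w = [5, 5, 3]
No

Form the augmented matrix and row-reduce:
[v₁|v₂|w] = 
  [  1,   1,   5]
  [ -3,  -1,   5]
  [ -3,  -2,   3]
R2 → R2 + (3)·R1
R3 → R3 + (3)·R1
R3 → R3 - (1/2)·R2
REF = 
  [  1,   1,   5]
  [  0,   2,  20]
  [  0,   0,   8]

Row 3 reads [0 0 | 8], i.e. 0 = 8, so the system is inconsistent and w ∉ span{v₁, v₂}.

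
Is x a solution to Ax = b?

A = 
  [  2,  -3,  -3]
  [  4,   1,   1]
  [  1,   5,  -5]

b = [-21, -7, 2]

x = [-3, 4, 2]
No

Ax = [-24, -6, 7] ≠ b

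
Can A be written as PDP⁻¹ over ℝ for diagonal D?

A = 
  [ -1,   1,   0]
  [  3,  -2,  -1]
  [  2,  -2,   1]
Yes

Characteristic polynomial: det(λI - A) = λ³ + 2λ² - 6λ + 1
By the rational root theorem any rational root is an integer dividing 1; none of those is a root, so p(λ) has no rational roots and hence (being an irreducible cubic) no repeated roots.
Discriminant of the cubic: Δ = 733
Δ > 0 ⇒ three distinct real eigenvalues: λ ≈ -3.696, 0.1782, 1.518
Three distinct real eigenvalues, so A has 3 independent eigenvectors.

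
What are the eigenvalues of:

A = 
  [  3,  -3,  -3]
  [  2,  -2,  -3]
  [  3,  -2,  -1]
Characteristic polynomial: det(λI - A) = λ³ + 2λ - 3
Testing integer divisors of the constant term: p(1) = 0, so (λ - 1) is a factor:
p(λ) = (λ - 1)(λ² + λ + 3)
λ² + λ + 3 = 0  ⇒  λ = (-1 ± √((1)² - 4·(3)))/2 = (-1 ± √(-11))/2
  = (-1 + i√11)/2,  (-1 - i√11)/2

λ = 1, (-1 + i√11)/2, (-1 - i√11)/2  (≈ 1, -0.5 + 1.658i, -0.5 - 1.658i)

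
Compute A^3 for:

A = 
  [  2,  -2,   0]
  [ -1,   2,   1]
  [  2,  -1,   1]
A^3 = 
  [ 16, -26, -10]
  [ -3,  11,   8]
  [ 21, -28,  -7]

A² = A·A:
A²[1,1] = (2)(2) + (-2)(-1) + (0)(2) = 6
A²[1,2] = (2)(-2) + (-2)(2) + (0)(-1) = -8
A²[1,3] = (2)(0) + (-2)(1) + (0)(1) = -2
A²[2,1] = (-1)(2) + (2)(-1) + (1)(2) = -2
A²[2,2] = (-1)(-2) + (2)(2) + (1)(-1) = 5
A²[2,3] = (-1)(0) + (2)(1) + (1)(1) = 3
A²[3,1] = (2)(2) + (-1)(-1) + (1)(2) = 7
A²[3,2] = (2)(-2) + (-1)(2) + (1)(-1) = -7
A²[3,3] = (2)(0) + (-1)(1) + (1)(1) = 0
A² = 
  [  6,  -8,  -2]
  [ -2,   5,   3]
  [  7,  -7,   0]

A^3 = A^2·A:
A^3[1,1] = (6)(2) + (-8)(-1) + (-2)(2) = 16
A^3[1,2] = (6)(-2) + (-8)(2) + (-2)(-1) = -26
A^3[1,3] = (6)(0) + (-8)(1) + (-2)(1) = -10
A^3[2,1] = (-2)(2) + (5)(-1) + (3)(2) = -3
A^3[2,2] = (-2)(-2) + (5)(2) + (3)(-1) = 11
A^3[2,3] = (-2)(0) + (5)(1) + (3)(1) = 8
A^3[3,1] = (7)(2) + (-7)(-1) + (0)(2) = 21
A^3[3,2] = (7)(-2) + (-7)(2) + (0)(-1) = -28
A^3[3,3] = (7)(0) + (-7)(1) + (0)(1) = -7
A^3 = 
  [ 16, -26, -10]
  [ -3,  11,   8]
  [ 21, -28,  -7]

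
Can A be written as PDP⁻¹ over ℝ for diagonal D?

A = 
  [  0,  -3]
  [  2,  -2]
No

tr(A) = -2, det(A) = 6
Characteristic polynomial: λ² - tr(A)λ + det(A) = λ² + 2λ + 6
λ² + 2λ + 6 = 0  ⇒  λ = (-2 ± √((2)² - 4·(6)))/2 = (-2 ± √(-20))/2
  = -1 + i√5,  -1 - i√5
Eigenvalues: -1 + i√5, -1 - i√5  (≈ -1 + 2.236i, -1 - 2.236i)
Has complex eigenvalues (not diagonalizable over ℝ).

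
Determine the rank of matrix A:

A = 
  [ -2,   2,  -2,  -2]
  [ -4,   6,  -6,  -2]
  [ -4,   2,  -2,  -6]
Row reduce:
R2 → R2 - (2)·R1
R3 → R3 - (2)·R1
R3 → R3 + (1)·R2
REF = 
  [ -2,   2,  -2,  -2]
  [  0,   2,  -2,   2]
  [  0,   0,   0,   0]
Pivot columns: 1, 2 → 2 pivots.

rank(A) = 2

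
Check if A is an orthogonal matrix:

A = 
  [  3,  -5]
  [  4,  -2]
No

AᵀA = 
  [ 25, -23]
  [-23,  29]
≠ I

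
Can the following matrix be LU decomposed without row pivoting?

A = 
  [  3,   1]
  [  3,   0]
Yes.
A[1,1] = 3 ≠ 0, so Gaussian elimination proceeds without a row swap: multiplier ℓ₂₁ = (3)/(3) = 1, and U[2,2] = 0 - (1)(1) = -1.
L = 
  [  1,   0]
  [  1,   1]
U = 
  [  3,   1]
  [  0,  -1]
Check row 2 of LU: [(1)(3), (1)(1) + (-1)] = [3, 0] = row 2 of A ✓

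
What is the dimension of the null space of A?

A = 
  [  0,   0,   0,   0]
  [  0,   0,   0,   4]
nullity(A) = 3

Row reduce:
Swap R1 ↔ R2
REF = 
  [  0,   0,   0,   4]
  [  0,   0,   0,   0]
Pivot columns: 4 → 1 pivot.
rank(A) = 1, so nullity(A) = 4 - 1 = 3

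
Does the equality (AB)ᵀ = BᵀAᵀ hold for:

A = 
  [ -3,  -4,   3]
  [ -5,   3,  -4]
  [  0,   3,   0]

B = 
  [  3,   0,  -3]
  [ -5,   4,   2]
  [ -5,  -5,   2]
Yes

(AB)ᵀ = 
  [ -4, -10, -15]
  [-31,  32,  12]
  [  7,  13,   6]

BᵀAᵀ = 
  [ -4, -10, -15]
  [-31,  32,  12]
  [  7,  13,   6]

Both sides are equal — this is the standard identity (AB)ᵀ = BᵀAᵀ, which holds for all A, B.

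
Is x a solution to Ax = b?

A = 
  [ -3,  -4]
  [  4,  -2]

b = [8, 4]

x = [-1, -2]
No

Ax = [11, 0] ≠ b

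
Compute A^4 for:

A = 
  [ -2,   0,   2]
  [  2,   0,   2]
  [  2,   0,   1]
A^4 = 
  [ 68,   0, -26]
  [-12,   0,  30]
  [-26,   0,  29]

A² = A·A:
A²[1,1] = (-2)(-2) + (0)(2) + (2)(2) = 8
A²[1,2] = (-2)(0) + (0)(0) + (2)(0) = 0
A²[1,3] = (-2)(2) + (0)(2) + (2)(1) = -2
A²[2,1] = (2)(-2) + (0)(2) + (2)(2) = 0
A²[2,2] = (2)(0) + (0)(0) + (2)(0) = 0
A²[2,3] = (2)(2) + (0)(2) + (2)(1) = 6
A²[3,1] = (2)(-2) + (0)(2) + (1)(2) = -2
A²[3,2] = (2)(0) + (0)(0) + (1)(0) = 0
A²[3,3] = (2)(2) + (0)(2) + (1)(1) = 5
A² = 
  [  8,   0,  -2]
  [  0,   0,   6]
  [ -2,   0,   5]

A^3 = A^2·A:
A^3[1,1] = (8)(-2) + (0)(2) + (-2)(2) = -20
A^3[1,2] = (8)(0) + (0)(0) + (-2)(0) = 0
A^3[1,3] = (8)(2) + (0)(2) + (-2)(1) = 14
A^3[2,1] = (0)(-2) + (0)(2) + (6)(2) = 12
A^3[2,2] = (0)(0) + (0)(0) + (6)(0) = 0
A^3[2,3] = (0)(2) + (0)(2) + (6)(1) = 6
A^3[3,1] = (-2)(-2) + (0)(2) + (5)(2) = 14
A^3[3,2] = (-2)(0) + (0)(0) + (5)(0) = 0
A^3[3,3] = (-2)(2) + (0)(2) + (5)(1) = 1
A^3 = 
  [-20,   0,  14]
  [ 12,   0,   6]
  [ 14,   0,   1]

A^4 = A^3·A:
A^4[1,1] = (-20)(-2) + (0)(2) + (14)(2) = 68
A^4[1,2] = (-20)(0) + (0)(0) + (14)(0) = 0
A^4[1,3] = (-20)(2) + (0)(2) + (14)(1) = -26
A^4[2,1] = (12)(-2) + (0)(2) + (6)(2) = -12
A^4[2,2] = (12)(0) + (0)(0) + (6)(0) = 0
A^4[2,3] = (12)(2) + (0)(2) + (6)(1) = 30
A^4[3,1] = (14)(-2) + (0)(2) + (1)(2) = -26
A^4[3,2] = (14)(0) + (0)(0) + (1)(0) = 0
A^4[3,3] = (14)(2) + (0)(2) + (1)(1) = 29
A^4 = 
  [ 68,   0, -26]
  [-12,   0,  30]
  [-26,   0,  29]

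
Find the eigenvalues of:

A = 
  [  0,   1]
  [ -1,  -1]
tr(A) = -1, det(A) = 1
Characteristic polynomial: λ² - tr(A)λ + det(A) = λ² + λ + 1
λ² + λ + 1 = 0  ⇒  λ = (-1 ± √((1)² - 4·(1)))/2 = (-1 ± √(-3))/2
  = (-1 + i√3)/2,  (-1 - i√3)/2

λ = (-1 + i√3)/2, (-1 - i√3)/2  (≈ -0.5 + 0.866i, -0.5 - 0.866i)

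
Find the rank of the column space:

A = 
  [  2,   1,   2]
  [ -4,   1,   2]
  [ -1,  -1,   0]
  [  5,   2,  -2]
dim(Col(A)) = 3

Row reduce:
R2 → R2 + (2)·R1
R3 → R3 + (1/2)·R1
R4 → R4 - (5/2)·R1
R3 → R3 + (1/6)·R2
R4 → R4 + (1/6)·R2
R4 → R4 + (3)·R3
REF = 
  [  2,   1,   2]
  [  0,   3,   6]
  [  0,   0,   2]
  [  0,   0,   0]
Pivot columns: 1, 2, 3 → 3 pivots.
dim(Col(A)) = number of pivot columns = 3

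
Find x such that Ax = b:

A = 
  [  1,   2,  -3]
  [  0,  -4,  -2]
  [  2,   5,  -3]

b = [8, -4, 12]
x = [-2, 2, -2]

Row reduce the augmented matrix [A|b]:
R3 → R3 - (2)·R1
R3 → R3 + (1/4)·R2
REF = 
  [  1,   2,  -3,   8]
  [  0,  -4,  -2,  -4]
  [  0,   0, 5/2,  -5]

Back-substitution:
x₃ = (-5) / (5/2) = -2
x₂ = (-4 - (-2)(-2)) / (-4) = 2
x₁ = (8 - (2)(2) - (-3)(-2)) / 1 = -2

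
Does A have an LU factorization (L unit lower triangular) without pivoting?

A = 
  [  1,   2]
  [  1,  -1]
Yes.
A[1,1] = 1 ≠ 0, so Gaussian elimination proceeds without a row swap: multiplier ℓ₂₁ = (1)/(1) = 1, and U[2,2] = -1 - (1)(2) = -3.
L = 
  [  1,   0]
  [  1,   1]
U = 
  [  1,   2]
  [  0,  -3]
Check row 2 of LU: [(1)(1), (1)(2) + (-3)] = [1, -1] = row 2 of A ✓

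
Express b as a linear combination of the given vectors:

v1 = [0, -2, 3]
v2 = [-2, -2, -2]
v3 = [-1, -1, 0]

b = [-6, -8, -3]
c1 = 1, c2 = 3, c3 = 0

b = 1·v1 + 3·v2 + 0·v3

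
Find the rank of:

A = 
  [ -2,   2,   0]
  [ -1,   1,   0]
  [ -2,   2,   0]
rank(A) = 1

Row reduce:
R2 → R2 - (1/2)·R1
R3 → R3 - (1)·R1
REF = 
  [ -2,   2,   0]
  [  0,   0,   0]
  [  0,   0,   0]
Pivot columns: 1 → 1 pivot.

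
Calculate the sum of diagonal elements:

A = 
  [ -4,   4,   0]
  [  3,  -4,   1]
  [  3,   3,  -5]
-13

tr(A) = -4 + -4 + -5 = -13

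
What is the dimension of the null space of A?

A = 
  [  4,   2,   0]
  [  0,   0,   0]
nullity(A) = 2

Row reduce:
(no row operations needed)
REF = 
  [  4,   2,   0]
  [  0,   0,   0]
Pivot columns: 1 → 1 pivot.
rank(A) = 1, so nullity(A) = 3 - 1 = 2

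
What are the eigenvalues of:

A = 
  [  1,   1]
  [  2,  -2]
tr(A) = -1, det(A) = -4
Characteristic polynomial: λ² - tr(A)λ + det(A) = λ² + λ - 4
λ² + λ - 4 = 0  ⇒  λ = (-1 ± √((1)² - 4·(-4)))/2 = (-1 ± √(17))/2
  = (-1 + √17)/2,  (-1 - √17)/2

λ = (-1 + √17)/2, (-1 - √17)/2  (≈ 1.562, -2.562)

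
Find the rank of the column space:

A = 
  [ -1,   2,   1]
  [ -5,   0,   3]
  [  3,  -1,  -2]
dim(Col(A)) = 2

Row reduce:
R2 → R2 - (5)·R1
R3 → R3 + (3)·R1
R3 → R3 + (1/2)·R2
REF = 
  [ -1,   2,   1]
  [  0, -10,  -2]
  [  0,   0,   0]
Pivot columns: 1, 2 → 2 pivots.
dim(Col(A)) = number of pivot columns = 2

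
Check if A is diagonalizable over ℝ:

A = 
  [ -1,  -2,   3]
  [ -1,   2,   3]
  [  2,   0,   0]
No

Characteristic polynomial: det(λI - A) = λ³ - λ² - 10λ + 24
By the rational root theorem any rational root is an integer dividing 24; none of those is a root, so p(λ) has no rational roots and hence (being an irreducible cubic) no repeated roots.
Discriminant of the cubic: Δ = -7036
Δ < 0 ⇒ one real eigenvalue and a complex-conjugate pair: λ ≈ -3.611, 2.305 + 1.154i, 2.305 - 1.154i
Has complex eigenvalues (not diagonalizable over ℝ).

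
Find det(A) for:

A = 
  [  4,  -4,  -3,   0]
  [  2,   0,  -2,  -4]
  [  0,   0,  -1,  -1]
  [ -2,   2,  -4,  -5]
Cofactor expansion along row 1: det(A) = a₁₁M₁₁ - a₁₂M₁₂ + a₁₃M₁₃ - a₁₄M₁₄

M₁₁ = det[[0, -2, -4]; [0, -1, -1]; [2, -4, -5]]
  = (0)·((-1)(-5) - (-1)(-4)) - (-2)·((0)(-5) - (-1)(2)) + (-4)·((0)(-4) - (-1)(2))
  = (0)(1) - (-2)(2) + (-4)(2)
  = -4
M₁₂ = det[[2, -2, -4]; [0, -1, -1]; [-2, -4, -5]]
  = (2)·((-1)(-5) - (-1)(-4)) - (-2)·((0)(-5) - (-1)(-2)) + (-4)·((0)(-4) - (-1)(-2))
  = (2)(1) - (-2)(-2) + (-4)(-2)
  = 6
M₁₃ = det[[2, 0, -4]; [0, 0, -1]; [-2, 2, -5]]
  = (2)·((0)(-5) - (-1)(2)) - (0)·((0)(-5) - (-1)(-2)) + (-4)·((0)(2) - (0)(-2))
  = (2)(2) - (0)(-2) + (-4)(0)
  = 4
M₁₄ = det[[2, 0, -2]; [0, 0, -1]; [-2, 2, -4]]
  = (2)·((0)(-4) - (-1)(2)) - (0)·((0)(-4) - (-1)(-2)) + (-2)·((0)(2) - (0)(-2))
  = (2)(2) - (0)(-2) + (-2)(0)
  = 4

det(A) = (4)(-4) - (-4)(6) + (-3)(4) - (0)(4) = -4

det(A) = -4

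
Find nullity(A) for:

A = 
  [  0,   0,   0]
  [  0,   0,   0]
nullity(A) = 3

Row reduce:
(no row operations needed)
REF = 
  [  0,   0,   0]
  [  0,   0,   0]
Pivot columns: none → 0 pivots.
rank(A) = 0, so nullity(A) = 3 - 0 = 3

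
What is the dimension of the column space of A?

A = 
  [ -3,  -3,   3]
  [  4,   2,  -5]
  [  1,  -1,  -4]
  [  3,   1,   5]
Row reduce:
R2 → R2 + (4/3)·R1
R3 → R3 + (1/3)·R1
R4 → R4 + (1)·R1
R3 → R3 - (1)·R2
R4 → R4 - (1)·R2
R4 → R4 + (9/2)·R3
REF = 
  [ -3,  -3,   3]
  [  0,  -2,  -1]
  [  0,   0,  -2]
  [  0,   0,   0]
Pivot columns: 1, 2, 3 → 3 pivots.
dim(Col(A)) = number of pivot columns = 3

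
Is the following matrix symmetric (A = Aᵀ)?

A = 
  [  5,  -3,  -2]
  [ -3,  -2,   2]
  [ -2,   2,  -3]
Yes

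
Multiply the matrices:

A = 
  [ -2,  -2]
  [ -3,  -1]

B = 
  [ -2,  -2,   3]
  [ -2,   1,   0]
AB = 
  [  8,   2,  -6]
  [  8,   5,  -9]

A is 2×2 and B is 2×3, so AB is 2×3. Each entry is (row of A)·(column of B):
AB[1,1] = (-2)(-2) + (-2)(-2) = 8
AB[1,2] = (-2)(-2) + (-2)(1) = 2
AB[1,3] = (-2)(3) + (-2)(0) = -6
AB[2,1] = (-3)(-2) + (-1)(-2) = 8
AB[2,2] = (-3)(-2) + (-1)(1) = 5
AB[2,3] = (-3)(3) + (-1)(0) = -9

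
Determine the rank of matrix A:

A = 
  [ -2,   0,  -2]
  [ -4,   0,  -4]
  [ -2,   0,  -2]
Row reduce:
R2 → R2 - (2)·R1
R3 → R3 - (1)·R1
REF = 
  [ -2,   0,  -2]
  [  0,   0,   0]
  [  0,   0,   0]
Pivot columns: 1 → 1 pivot.

rank(A) = 1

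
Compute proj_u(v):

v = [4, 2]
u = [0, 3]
v·u = (4)(0) + (2)(3) = 6
u·u = (0)² + (3)² = 9
proj_u(v) = (v·u / u·u) × u = (6/9) × u = (2/3) × u

proj_u(v) = [0, 2]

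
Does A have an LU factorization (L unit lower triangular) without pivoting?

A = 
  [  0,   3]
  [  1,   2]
No.
A[1,1] = 0 but A[2,1] = 1 ≠ 0. Any LU with L unit lower triangular has (LU)[1,1] = U[1,1] and (LU)[2,1] = L[2,1]·U[1,1]; matching A forces U[1,1] = 0, which then forces (LU)[2,1] = 0 ≠ 1. A row swap (pivoting) is required.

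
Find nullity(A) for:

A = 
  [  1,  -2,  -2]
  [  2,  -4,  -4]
nullity(A) = 2

Row reduce:
R2 → R2 - (2)·R1
REF = 
  [  1,  -2,  -2]
  [  0,   0,   0]
Pivot columns: 1 → 1 pivot.
rank(A) = 1, so nullity(A) = 3 - 1 = 2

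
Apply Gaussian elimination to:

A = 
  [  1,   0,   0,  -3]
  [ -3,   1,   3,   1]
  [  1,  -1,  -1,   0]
Row operations:
R2 → R2 + (3)·R1
R3 → R3 - (1)·R1
R3 → R3 + (1)·R2

Resulting echelon form:
REF = 
  [  1,   0,   0,  -3]
  [  0,   1,   3,  -8]
  [  0,   0,   2,  -5]

Rank = 3 (number of non-zero pivot rows).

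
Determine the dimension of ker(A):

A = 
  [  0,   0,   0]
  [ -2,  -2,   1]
nullity(A) = 2

Row reduce:
Swap R1 ↔ R2
REF = 
  [ -2,  -2,   1]
  [  0,   0,   0]
Pivot columns: 1 → 1 pivot.
rank(A) = 1, so nullity(A) = 3 - 1 = 2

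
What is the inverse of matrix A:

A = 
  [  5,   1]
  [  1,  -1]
det(A) = (5)(-1) - (1)(1) = -6
For a 2×2 matrix, A⁻¹ = (1/det(A)) · [[d, -b], [-c, a]]
    = (-1/6) · [[-1, -1], [-1, 5]]

A⁻¹ = 
  [ 1/6,  1/6]
  [ 1/6, -5/6]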